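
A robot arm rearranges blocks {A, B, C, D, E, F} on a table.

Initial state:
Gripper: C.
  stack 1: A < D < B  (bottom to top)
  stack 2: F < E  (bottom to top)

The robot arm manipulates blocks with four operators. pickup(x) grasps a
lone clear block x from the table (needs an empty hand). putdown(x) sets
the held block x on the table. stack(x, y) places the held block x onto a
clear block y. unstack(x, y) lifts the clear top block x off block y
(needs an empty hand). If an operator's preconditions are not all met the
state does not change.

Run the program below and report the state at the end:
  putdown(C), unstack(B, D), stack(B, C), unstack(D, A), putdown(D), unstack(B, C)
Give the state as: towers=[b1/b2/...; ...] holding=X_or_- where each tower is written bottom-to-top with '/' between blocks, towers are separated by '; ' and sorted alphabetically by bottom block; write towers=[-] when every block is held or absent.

towers=[A; C; D; F/E] holding=B

step 1 (putdown(C)): towers=[A/D/B; C; F/E] holding=-
step 2 (unstack(B, D)): towers=[A/D; C; F/E] holding=B
step 3 (stack(B, C)): towers=[A/D; C/B; F/E] holding=-
step 4 (unstack(D, A)): towers=[A; C/B; F/E] holding=D
step 5 (putdown(D)): towers=[A; C/B; D; F/E] holding=-
step 6 (unstack(B, C)): towers=[A; C; D; F/E] holding=B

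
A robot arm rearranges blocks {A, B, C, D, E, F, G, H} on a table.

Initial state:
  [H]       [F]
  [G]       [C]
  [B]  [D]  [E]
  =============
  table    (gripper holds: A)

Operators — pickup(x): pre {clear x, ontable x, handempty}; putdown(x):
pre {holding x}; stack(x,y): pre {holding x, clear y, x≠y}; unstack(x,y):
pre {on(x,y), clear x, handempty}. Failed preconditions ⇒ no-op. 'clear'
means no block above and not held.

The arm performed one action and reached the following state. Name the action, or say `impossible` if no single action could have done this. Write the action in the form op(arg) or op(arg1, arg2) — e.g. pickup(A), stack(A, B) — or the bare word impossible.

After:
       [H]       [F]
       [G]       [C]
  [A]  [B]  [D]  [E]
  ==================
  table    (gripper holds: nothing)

putdown(A)

target: towers=[A; B/G/H; D; E/C/F] holding=-
        putdown(A) → towers=[A; B/G/H; D; E/C/F] holding=-  ← match
       stack(A, H) → towers=[B/G/H/A; D; E/C/F] holding=-
       stack(A, F) → towers=[B/G/H; D; E/C/F/A] holding=-
       stack(A, D) → towers=[B/G/H; D/A; E/C/F] holding=-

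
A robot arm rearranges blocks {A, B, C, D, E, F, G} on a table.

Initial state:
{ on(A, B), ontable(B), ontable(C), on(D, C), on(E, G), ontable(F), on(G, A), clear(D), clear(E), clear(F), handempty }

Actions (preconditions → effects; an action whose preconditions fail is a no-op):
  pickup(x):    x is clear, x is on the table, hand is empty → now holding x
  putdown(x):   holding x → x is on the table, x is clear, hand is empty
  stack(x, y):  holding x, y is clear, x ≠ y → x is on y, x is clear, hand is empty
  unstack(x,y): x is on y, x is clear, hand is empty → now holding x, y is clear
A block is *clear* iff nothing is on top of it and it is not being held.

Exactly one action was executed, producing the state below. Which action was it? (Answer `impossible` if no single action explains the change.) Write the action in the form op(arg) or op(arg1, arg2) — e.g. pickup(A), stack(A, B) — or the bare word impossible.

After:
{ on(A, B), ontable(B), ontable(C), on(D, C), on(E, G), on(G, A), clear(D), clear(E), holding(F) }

target: towers=[B/A/G/E; C/D] holding=F
         pickup(F) → towers=[B/A/G/E; C/D] holding=F  ← match
     unstack(D, C) → towers=[B/A/G/E; C; F] holding=D
     unstack(E, G) → towers=[B/A/G; C/D; F] holding=E

pickup(F)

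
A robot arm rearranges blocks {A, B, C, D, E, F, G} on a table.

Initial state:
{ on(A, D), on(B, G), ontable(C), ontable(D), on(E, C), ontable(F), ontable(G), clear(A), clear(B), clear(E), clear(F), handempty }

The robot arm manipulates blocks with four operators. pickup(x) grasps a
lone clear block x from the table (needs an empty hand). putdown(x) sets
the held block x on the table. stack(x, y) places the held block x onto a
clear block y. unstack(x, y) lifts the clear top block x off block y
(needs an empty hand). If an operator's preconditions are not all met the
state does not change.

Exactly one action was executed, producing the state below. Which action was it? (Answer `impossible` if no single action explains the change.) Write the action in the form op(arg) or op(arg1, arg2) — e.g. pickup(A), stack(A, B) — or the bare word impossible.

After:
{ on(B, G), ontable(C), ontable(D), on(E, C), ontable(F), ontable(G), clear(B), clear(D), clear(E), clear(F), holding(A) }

target: towers=[C/E; D; F; G/B] holding=A
     unstack(B, G) → towers=[C/E; D/A; F; G] holding=B
         pickup(F) → towers=[C/E; D/A; G/B] holding=F
     unstack(A, D) → towers=[C/E; D; F; G/B] holding=A  ← match
     unstack(E, C) → towers=[C; D/A; F; G/B] holding=E

unstack(A, D)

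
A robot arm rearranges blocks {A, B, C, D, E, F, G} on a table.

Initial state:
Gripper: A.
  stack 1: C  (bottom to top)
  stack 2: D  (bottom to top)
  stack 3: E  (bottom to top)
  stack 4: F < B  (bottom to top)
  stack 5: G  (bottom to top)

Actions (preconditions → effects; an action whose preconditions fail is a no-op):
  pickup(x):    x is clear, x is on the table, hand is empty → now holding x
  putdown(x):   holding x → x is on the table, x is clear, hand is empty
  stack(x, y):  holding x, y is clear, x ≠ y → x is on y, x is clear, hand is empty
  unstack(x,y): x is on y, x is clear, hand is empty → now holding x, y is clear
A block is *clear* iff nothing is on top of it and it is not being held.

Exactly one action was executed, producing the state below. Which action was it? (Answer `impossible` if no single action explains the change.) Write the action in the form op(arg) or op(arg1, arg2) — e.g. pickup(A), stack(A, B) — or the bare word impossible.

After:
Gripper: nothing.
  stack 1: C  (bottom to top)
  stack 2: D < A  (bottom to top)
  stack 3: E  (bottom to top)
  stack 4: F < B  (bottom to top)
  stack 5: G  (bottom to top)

target: towers=[C; D/A; E; F/B; G] holding=-
        putdown(A) → towers=[A; C; D; E; F/B; G] holding=-
       stack(A, B) → towers=[C; D; E; F/B/A; G] holding=-
       stack(A, G) → towers=[C; D; E; F/B; G/A] holding=-
       stack(A, D) → towers=[C; D/A; E; F/B; G] holding=-  ← match
       stack(A, E) → towers=[C; D; E/A; F/B; G] holding=-
       stack(A, C) → towers=[C/A; D; E; F/B; G] holding=-

stack(A, D)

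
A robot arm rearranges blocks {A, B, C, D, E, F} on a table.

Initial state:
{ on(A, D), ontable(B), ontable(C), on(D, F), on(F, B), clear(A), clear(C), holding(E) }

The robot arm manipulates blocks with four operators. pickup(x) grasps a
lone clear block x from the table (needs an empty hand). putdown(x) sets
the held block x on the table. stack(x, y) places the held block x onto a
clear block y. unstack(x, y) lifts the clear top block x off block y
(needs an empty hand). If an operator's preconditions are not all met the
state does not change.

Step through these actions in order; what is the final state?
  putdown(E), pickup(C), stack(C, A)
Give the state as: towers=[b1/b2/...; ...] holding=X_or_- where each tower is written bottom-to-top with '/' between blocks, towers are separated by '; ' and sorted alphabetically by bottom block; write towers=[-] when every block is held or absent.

step 1 (putdown(E)): towers=[B/F/D/A; C; E] holding=-
step 2 (pickup(C)): towers=[B/F/D/A; E] holding=C
step 3 (stack(C, A)): towers=[B/F/D/A/C; E] holding=-

towers=[B/F/D/A/C; E] holding=-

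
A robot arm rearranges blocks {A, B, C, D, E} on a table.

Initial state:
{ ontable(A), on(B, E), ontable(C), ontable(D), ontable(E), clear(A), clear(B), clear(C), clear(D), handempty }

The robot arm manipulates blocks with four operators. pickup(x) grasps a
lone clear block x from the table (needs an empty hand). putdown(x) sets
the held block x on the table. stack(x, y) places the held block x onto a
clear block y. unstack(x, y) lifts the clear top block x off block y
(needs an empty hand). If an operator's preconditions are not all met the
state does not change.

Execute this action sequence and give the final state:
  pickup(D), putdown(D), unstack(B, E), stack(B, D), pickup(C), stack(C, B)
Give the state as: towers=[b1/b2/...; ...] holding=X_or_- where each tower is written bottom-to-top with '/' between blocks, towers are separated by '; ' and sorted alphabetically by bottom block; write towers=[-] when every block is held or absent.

towers=[A; D/B/C; E] holding=-

step 1 (pickup(D)): towers=[A; C; E/B] holding=D
step 2 (putdown(D)): towers=[A; C; D; E/B] holding=-
step 3 (unstack(B, E)): towers=[A; C; D; E] holding=B
step 4 (stack(B, D)): towers=[A; C; D/B; E] holding=-
step 5 (pickup(C)): towers=[A; D/B; E] holding=C
step 6 (stack(C, B)): towers=[A; D/B/C; E] holding=-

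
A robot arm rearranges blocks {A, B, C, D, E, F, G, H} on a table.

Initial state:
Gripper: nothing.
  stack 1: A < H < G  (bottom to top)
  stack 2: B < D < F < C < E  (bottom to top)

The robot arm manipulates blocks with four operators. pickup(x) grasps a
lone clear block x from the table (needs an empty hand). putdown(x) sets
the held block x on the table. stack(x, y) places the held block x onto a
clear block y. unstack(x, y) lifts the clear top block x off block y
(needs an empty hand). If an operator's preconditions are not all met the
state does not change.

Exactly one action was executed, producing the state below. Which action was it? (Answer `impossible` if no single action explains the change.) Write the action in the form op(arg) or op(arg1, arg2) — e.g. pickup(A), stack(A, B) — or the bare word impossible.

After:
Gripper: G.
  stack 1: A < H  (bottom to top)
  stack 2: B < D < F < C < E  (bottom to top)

target: towers=[A/H; B/D/F/C/E] holding=G
     unstack(G, H) → towers=[A/H; B/D/F/C/E] holding=G  ← match
     unstack(E, C) → towers=[A/H/G; B/D/F/C] holding=E

unstack(G, H)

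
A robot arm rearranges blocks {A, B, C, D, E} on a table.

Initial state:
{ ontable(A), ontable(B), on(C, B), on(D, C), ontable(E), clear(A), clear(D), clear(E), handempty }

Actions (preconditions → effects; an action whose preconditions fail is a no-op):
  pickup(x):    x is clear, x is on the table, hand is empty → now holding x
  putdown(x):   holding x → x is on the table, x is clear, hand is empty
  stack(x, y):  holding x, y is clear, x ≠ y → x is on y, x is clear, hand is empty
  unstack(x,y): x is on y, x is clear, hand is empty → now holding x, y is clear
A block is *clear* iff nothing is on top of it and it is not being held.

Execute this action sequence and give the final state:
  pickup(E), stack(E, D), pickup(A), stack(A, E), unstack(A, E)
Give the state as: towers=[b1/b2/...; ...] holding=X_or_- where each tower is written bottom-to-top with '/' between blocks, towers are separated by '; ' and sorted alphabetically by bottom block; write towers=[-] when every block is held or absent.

step 1 (pickup(E)): towers=[A; B/C/D] holding=E
step 2 (stack(E, D)): towers=[A; B/C/D/E] holding=-
step 3 (pickup(A)): towers=[B/C/D/E] holding=A
step 4 (stack(A, E)): towers=[B/C/D/E/A] holding=-
step 5 (unstack(A, E)): towers=[B/C/D/E] holding=A

towers=[B/C/D/E] holding=A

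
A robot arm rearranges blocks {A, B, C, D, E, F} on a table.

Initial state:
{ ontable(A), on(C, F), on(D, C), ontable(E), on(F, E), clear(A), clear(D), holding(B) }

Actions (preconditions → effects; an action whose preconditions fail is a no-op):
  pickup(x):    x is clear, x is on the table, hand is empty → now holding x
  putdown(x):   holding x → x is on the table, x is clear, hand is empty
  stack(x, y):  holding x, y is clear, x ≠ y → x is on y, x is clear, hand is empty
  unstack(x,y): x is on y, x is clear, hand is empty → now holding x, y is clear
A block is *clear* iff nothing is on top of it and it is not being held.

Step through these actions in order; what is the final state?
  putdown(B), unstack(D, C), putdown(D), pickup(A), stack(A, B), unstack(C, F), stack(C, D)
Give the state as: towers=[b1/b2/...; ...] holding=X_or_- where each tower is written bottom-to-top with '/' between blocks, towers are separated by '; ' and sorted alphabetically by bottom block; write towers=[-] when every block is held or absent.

towers=[B/A; D/C; E/F] holding=-

step 1 (putdown(B)): towers=[A; B; E/F/C/D] holding=-
step 2 (unstack(D, C)): towers=[A; B; E/F/C] holding=D
step 3 (putdown(D)): towers=[A; B; D; E/F/C] holding=-
step 4 (pickup(A)): towers=[B; D; E/F/C] holding=A
step 5 (stack(A, B)): towers=[B/A; D; E/F/C] holding=-
step 6 (unstack(C, F)): towers=[B/A; D; E/F] holding=C
step 7 (stack(C, D)): towers=[B/A; D/C; E/F] holding=-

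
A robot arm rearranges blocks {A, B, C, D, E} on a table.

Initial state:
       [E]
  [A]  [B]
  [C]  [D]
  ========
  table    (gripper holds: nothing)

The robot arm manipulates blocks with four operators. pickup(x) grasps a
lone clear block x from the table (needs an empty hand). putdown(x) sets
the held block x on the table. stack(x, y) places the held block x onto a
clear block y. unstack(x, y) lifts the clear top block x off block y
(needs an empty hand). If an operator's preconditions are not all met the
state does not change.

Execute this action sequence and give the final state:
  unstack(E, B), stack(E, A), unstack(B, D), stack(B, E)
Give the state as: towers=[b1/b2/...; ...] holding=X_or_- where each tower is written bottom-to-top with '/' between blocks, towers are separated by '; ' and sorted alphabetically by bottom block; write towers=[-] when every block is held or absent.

towers=[C/A/E/B; D] holding=-

step 1 (unstack(E, B)): towers=[C/A; D/B] holding=E
step 2 (stack(E, A)): towers=[C/A/E; D/B] holding=-
step 3 (unstack(B, D)): towers=[C/A/E; D] holding=B
step 4 (stack(B, E)): towers=[C/A/E/B; D] holding=-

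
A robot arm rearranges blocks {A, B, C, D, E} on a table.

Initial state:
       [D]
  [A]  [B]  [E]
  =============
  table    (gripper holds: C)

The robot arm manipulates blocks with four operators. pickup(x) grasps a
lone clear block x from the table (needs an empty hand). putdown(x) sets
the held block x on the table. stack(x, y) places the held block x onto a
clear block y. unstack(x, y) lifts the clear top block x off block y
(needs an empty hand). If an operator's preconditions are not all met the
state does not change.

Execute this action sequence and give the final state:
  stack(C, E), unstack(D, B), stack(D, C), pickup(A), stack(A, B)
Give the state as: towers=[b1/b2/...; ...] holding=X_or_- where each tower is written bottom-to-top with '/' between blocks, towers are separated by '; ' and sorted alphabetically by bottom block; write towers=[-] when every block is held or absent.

step 1 (stack(C, E)): towers=[A; B/D; E/C] holding=-
step 2 (unstack(D, B)): towers=[A; B; E/C] holding=D
step 3 (stack(D, C)): towers=[A; B; E/C/D] holding=-
step 4 (pickup(A)): towers=[B; E/C/D] holding=A
step 5 (stack(A, B)): towers=[B/A; E/C/D] holding=-

towers=[B/A; E/C/D] holding=-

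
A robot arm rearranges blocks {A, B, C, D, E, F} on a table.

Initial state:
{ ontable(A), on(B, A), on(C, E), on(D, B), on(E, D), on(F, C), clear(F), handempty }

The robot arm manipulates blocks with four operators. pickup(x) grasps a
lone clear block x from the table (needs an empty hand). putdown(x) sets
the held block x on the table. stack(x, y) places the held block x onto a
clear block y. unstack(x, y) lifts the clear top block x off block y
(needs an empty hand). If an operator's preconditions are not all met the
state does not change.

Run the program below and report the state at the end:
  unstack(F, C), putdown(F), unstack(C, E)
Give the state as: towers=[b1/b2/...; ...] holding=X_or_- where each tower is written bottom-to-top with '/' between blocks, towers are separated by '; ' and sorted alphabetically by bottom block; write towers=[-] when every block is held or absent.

step 1 (unstack(F, C)): towers=[A/B/D/E/C] holding=F
step 2 (putdown(F)): towers=[A/B/D/E/C; F] holding=-
step 3 (unstack(C, E)): towers=[A/B/D/E; F] holding=C

towers=[A/B/D/E; F] holding=C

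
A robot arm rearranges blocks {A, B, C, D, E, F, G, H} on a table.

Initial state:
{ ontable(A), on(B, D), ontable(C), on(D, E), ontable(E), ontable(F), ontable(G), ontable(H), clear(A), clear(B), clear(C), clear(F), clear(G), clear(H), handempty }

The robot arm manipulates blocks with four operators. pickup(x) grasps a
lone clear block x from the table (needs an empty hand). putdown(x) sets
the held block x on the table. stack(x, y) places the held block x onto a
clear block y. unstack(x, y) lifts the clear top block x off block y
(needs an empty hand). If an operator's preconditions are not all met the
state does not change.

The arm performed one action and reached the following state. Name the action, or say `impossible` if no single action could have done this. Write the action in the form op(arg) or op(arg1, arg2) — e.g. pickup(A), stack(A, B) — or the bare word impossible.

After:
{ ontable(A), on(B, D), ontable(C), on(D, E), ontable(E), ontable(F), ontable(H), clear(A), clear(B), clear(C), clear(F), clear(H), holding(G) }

target: towers=[A; C; E/D/B; F; H] holding=G
         pickup(G) → towers=[A; C; E/D/B; F; H] holding=G  ← match
         pickup(A) → towers=[C; E/D/B; F; G; H] holding=A
         pickup(H) → towers=[A; C; E/D/B; F; G] holding=H
     unstack(B, D) → towers=[A; C; E/D; F; G; H] holding=B
         pickup(F) → towers=[A; C; E/D/B; G; H] holding=F
         pickup(C) → towers=[A; E/D/B; F; G; H] holding=C

pickup(G)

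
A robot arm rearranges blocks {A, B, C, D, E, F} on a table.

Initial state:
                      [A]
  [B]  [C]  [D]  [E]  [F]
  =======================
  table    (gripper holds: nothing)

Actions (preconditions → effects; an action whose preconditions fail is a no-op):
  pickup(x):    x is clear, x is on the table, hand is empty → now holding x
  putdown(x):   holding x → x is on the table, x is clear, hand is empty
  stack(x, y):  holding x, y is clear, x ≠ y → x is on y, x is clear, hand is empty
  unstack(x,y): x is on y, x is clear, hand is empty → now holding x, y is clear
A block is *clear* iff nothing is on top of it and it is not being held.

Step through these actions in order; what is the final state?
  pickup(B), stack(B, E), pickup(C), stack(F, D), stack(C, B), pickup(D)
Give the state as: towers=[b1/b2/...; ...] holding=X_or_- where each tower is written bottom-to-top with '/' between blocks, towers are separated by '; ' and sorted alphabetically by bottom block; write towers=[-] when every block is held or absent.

step 1 (pickup(B)): towers=[C; D; E; F/A] holding=B
step 2 (stack(B, E)): towers=[C; D; E/B; F/A] holding=-
step 3 (pickup(C)): towers=[D; E/B; F/A] holding=C
step 4 (stack(F, D)) [no-op]: towers=[D; E/B; F/A] holding=C
step 5 (stack(C, B)): towers=[D; E/B/C; F/A] holding=-
step 6 (pickup(D)): towers=[E/B/C; F/A] holding=D

towers=[E/B/C; F/A] holding=D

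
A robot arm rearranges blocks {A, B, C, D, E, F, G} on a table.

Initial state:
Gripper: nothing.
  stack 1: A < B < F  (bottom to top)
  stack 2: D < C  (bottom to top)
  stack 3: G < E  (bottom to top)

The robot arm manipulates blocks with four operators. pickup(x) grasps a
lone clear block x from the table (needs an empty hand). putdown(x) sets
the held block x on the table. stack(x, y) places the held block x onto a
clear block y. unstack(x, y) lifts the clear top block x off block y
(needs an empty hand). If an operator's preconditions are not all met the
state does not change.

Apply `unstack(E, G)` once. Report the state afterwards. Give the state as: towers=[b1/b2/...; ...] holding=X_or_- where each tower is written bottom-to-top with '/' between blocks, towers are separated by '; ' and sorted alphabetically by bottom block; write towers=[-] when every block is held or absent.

towers=[A/B/F; D/C; G] holding=E

before: towers=[A/B/F; D/C; G/E] holding=-
pre[unstack(E, G)]: on(E,G) ok, clear(E) ok, handempty ok
all met → apply unstack(E, G)
after:  towers=[A/B/F; D/C; G] holding=E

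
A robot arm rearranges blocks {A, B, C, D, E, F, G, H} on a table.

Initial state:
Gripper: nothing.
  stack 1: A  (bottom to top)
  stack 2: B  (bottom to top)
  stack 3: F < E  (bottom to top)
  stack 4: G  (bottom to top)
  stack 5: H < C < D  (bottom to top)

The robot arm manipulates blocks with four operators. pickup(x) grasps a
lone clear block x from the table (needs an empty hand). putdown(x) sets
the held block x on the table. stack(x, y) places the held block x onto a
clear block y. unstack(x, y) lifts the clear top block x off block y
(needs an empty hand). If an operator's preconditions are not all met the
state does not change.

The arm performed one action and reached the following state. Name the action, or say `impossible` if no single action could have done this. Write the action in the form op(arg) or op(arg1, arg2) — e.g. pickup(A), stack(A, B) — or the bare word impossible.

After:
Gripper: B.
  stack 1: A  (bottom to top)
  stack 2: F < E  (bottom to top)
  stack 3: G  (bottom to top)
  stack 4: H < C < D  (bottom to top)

target: towers=[A; F/E; G; H/C/D] holding=B
         pickup(G) → towers=[A; B; F/E; H/C/D] holding=G
         pickup(A) → towers=[B; F/E; G; H/C/D] holding=A
     unstack(E, F) → towers=[A; B; F; G; H/C/D] holding=E
         pickup(B) → towers=[A; F/E; G; H/C/D] holding=B  ← match
     unstack(D, C) → towers=[A; B; F/E; G; H/C] holding=D

pickup(B)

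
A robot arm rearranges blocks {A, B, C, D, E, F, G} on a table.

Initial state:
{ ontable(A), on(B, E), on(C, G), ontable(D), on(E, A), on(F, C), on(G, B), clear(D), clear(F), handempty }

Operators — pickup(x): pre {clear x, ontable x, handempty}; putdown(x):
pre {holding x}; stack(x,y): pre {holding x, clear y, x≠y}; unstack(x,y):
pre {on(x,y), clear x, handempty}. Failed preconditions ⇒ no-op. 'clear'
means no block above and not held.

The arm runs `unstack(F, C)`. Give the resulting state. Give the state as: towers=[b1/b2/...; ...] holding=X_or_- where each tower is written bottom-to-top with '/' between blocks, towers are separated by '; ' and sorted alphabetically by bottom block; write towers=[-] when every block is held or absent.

towers=[A/E/B/G/C; D] holding=F

before: towers=[A/E/B/G/C/F; D] holding=-
pre[unstack(F, C)]: on(F,C) ✓, clear(F) ✓, handempty ✓
all met → apply unstack(F, C)
after:  towers=[A/E/B/G/C; D] holding=F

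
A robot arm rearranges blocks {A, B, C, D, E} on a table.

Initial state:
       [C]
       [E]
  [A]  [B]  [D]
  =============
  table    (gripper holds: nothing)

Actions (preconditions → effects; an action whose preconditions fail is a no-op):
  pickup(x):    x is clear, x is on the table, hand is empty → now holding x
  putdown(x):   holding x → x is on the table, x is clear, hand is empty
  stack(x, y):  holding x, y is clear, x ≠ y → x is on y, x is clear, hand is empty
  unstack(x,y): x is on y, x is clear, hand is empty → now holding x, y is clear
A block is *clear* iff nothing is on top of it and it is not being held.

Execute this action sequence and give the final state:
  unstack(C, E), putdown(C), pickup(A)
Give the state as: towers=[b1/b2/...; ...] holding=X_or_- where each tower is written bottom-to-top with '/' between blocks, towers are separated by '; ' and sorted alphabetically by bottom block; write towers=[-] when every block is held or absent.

towers=[B/E; C; D] holding=A

step 1 (unstack(C, E)): towers=[A; B/E; D] holding=C
step 2 (putdown(C)): towers=[A; B/E; C; D] holding=-
step 3 (pickup(A)): towers=[B/E; C; D] holding=A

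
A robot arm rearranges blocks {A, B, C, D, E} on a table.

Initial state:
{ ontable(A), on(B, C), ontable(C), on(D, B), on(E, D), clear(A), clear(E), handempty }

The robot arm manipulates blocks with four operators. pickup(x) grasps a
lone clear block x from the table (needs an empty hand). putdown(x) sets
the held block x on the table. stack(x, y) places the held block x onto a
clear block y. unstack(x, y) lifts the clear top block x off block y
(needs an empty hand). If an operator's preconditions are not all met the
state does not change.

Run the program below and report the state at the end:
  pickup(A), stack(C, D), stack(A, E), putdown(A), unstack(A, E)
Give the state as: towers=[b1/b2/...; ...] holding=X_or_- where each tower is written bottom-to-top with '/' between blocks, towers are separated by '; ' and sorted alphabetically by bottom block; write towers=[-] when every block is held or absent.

step 1 (pickup(A)): towers=[C/B/D/E] holding=A
step 2 (stack(C, D)) [no-op]: towers=[C/B/D/E] holding=A
step 3 (stack(A, E)): towers=[C/B/D/E/A] holding=-
step 4 (putdown(A)) [no-op]: towers=[C/B/D/E/A] holding=-
step 5 (unstack(A, E)): towers=[C/B/D/E] holding=A

towers=[C/B/D/E] holding=A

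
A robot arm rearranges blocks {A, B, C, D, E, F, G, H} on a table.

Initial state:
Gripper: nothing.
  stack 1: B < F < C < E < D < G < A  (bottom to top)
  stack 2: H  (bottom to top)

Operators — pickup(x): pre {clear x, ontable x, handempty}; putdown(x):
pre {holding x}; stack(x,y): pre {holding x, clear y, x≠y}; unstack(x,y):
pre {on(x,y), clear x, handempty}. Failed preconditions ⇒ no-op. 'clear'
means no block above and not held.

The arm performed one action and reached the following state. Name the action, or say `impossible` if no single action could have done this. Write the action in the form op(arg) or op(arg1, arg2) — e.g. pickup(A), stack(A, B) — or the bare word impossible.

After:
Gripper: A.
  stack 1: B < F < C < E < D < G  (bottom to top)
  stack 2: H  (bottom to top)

unstack(A, G)

target: towers=[B/F/C/E/D/G; H] holding=A
     unstack(A, G) → towers=[B/F/C/E/D/G; H] holding=A  ← match
         pickup(H) → towers=[B/F/C/E/D/G/A] holding=H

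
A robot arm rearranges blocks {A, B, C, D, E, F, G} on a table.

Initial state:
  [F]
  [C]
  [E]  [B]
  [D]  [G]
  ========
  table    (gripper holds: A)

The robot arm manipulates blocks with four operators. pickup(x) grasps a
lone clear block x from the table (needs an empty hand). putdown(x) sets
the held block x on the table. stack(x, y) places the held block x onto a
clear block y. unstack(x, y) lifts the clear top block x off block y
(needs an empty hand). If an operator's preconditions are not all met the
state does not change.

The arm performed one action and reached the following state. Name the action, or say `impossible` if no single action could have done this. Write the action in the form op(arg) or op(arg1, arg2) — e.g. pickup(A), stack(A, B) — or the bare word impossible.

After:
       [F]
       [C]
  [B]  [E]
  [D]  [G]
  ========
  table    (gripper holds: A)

impossible

target: towers=[D/B; G/E/C/F] holding=A
        putdown(A) → towers=[A; D/E/C/F; G/B] holding=-
       stack(A, B) → towers=[D/E/C/F; G/B/A] holding=-
       stack(A, F) → towers=[D/E/C/F/A; G/B] holding=-
none of the 3 applicable actions match → impossible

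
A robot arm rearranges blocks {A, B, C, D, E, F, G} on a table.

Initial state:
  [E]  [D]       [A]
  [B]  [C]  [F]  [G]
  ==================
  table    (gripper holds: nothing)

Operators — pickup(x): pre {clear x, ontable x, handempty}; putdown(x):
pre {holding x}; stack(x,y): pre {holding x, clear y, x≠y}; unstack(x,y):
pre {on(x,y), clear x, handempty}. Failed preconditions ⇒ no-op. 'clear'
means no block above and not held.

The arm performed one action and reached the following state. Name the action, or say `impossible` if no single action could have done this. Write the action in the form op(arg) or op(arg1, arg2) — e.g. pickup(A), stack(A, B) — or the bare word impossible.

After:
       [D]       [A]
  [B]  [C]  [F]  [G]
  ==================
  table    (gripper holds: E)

target: towers=[B; C/D; F; G/A] holding=E
         pickup(F) → towers=[B/E; C/D; G/A] holding=F
     unstack(D, C) → towers=[B/E; C; F; G/A] holding=D
     unstack(A, G) → towers=[B/E; C/D; F; G] holding=A
     unstack(E, B) → towers=[B; C/D; F; G/A] holding=E  ← match

unstack(E, B)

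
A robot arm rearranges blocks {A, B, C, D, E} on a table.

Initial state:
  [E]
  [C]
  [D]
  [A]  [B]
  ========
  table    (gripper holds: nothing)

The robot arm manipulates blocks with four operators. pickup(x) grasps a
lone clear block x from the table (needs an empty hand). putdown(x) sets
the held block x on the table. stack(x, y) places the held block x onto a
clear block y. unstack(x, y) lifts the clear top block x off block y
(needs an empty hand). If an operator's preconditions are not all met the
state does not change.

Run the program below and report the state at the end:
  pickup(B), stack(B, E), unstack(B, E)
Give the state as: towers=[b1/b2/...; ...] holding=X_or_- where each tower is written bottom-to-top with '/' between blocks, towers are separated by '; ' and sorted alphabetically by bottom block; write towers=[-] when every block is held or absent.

step 1 (pickup(B)): towers=[A/D/C/E] holding=B
step 2 (stack(B, E)): towers=[A/D/C/E/B] holding=-
step 3 (unstack(B, E)): towers=[A/D/C/E] holding=B

towers=[A/D/C/E] holding=B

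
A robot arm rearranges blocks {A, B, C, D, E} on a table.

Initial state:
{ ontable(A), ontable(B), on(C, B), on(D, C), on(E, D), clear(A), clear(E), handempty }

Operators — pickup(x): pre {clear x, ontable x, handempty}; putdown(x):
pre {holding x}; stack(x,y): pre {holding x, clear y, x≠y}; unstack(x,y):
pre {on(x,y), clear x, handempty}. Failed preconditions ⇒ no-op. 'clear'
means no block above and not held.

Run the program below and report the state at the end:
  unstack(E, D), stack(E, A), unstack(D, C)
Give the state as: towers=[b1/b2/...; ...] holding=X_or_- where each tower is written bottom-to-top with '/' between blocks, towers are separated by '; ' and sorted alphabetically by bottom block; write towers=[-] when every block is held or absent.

towers=[A/E; B/C] holding=D

step 1 (unstack(E, D)): towers=[A; B/C/D] holding=E
step 2 (stack(E, A)): towers=[A/E; B/C/D] holding=-
step 3 (unstack(D, C)): towers=[A/E; B/C] holding=D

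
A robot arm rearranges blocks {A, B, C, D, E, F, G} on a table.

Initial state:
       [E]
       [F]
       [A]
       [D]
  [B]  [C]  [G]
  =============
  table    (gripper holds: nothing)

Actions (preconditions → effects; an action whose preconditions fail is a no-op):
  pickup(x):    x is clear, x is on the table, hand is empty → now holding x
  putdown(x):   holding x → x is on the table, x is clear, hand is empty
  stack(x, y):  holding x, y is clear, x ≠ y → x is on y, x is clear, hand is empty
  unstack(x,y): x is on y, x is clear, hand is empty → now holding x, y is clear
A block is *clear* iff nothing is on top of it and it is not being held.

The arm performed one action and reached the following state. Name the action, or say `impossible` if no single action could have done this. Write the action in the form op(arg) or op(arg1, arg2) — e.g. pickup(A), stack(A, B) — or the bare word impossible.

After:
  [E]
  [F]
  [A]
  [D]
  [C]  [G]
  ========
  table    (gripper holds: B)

target: towers=[C/D/A/F/E; G] holding=B
         pickup(B) → towers=[C/D/A/F/E; G] holding=B  ← match
         pickup(G) → towers=[B; C/D/A/F/E] holding=G
     unstack(E, F) → towers=[B; C/D/A/F; G] holding=E

pickup(B)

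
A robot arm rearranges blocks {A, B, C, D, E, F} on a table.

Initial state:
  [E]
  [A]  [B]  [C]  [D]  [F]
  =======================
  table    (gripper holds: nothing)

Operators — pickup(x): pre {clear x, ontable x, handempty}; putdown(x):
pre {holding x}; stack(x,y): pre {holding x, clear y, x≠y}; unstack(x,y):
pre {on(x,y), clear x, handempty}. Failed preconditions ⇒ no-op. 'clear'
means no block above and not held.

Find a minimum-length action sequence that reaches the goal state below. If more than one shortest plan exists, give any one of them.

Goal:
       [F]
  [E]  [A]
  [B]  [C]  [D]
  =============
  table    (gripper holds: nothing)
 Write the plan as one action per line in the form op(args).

step 1 (unstack(E, A)): towers=[A; B; C; D; F] holding=E
step 2 (stack(E, B)): towers=[A; B/E; C; D; F] holding=-
step 3 (pickup(A)): towers=[B/E; C; D; F] holding=A
step 4 (stack(A, C)): towers=[B/E; C/A; D; F] holding=-
step 5 (pickup(F)): towers=[B/E; C/A; D] holding=F
step 6 (stack(F, A)): towers=[B/E; C/A/F; D] holding=-
goal check: towers=[B/E; C/A/F; D] holding=- — reached (length 6, optimal by BFS)

unstack(E, A)
stack(E, B)
pickup(A)
stack(A, C)
pickup(F)
stack(F, A)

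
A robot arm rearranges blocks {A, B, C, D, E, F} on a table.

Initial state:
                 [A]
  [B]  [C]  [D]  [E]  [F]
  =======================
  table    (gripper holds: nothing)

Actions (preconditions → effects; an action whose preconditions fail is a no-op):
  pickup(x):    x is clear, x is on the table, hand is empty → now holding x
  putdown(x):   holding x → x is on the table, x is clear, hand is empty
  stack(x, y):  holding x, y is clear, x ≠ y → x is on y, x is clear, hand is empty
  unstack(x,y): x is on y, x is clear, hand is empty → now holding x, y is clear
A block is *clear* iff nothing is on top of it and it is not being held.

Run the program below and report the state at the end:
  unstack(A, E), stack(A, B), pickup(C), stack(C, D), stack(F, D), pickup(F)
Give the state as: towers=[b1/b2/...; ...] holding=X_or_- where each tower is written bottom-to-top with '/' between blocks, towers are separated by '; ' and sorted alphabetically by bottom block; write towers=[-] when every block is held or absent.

towers=[B/A; D/C; E] holding=F

step 1 (unstack(A, E)): towers=[B; C; D; E; F] holding=A
step 2 (stack(A, B)): towers=[B/A; C; D; E; F] holding=-
step 3 (pickup(C)): towers=[B/A; D; E; F] holding=C
step 4 (stack(C, D)): towers=[B/A; D/C; E; F] holding=-
step 5 (stack(F, D)) [no-op]: towers=[B/A; D/C; E; F] holding=-
step 6 (pickup(F)): towers=[B/A; D/C; E] holding=F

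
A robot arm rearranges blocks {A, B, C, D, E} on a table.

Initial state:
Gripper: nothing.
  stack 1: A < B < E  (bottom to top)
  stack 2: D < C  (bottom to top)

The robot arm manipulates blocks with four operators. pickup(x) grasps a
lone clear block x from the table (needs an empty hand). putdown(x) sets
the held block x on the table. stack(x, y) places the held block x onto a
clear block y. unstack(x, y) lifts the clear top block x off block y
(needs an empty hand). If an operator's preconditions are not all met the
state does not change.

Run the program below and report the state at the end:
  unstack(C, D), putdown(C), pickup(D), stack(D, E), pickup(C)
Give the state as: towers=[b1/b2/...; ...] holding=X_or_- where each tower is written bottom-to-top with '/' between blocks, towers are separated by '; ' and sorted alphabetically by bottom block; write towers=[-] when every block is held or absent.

towers=[A/B/E/D] holding=C

step 1 (unstack(C, D)): towers=[A/B/E; D] holding=C
step 2 (putdown(C)): towers=[A/B/E; C; D] holding=-
step 3 (pickup(D)): towers=[A/B/E; C] holding=D
step 4 (stack(D, E)): towers=[A/B/E/D; C] holding=-
step 5 (pickup(C)): towers=[A/B/E/D] holding=C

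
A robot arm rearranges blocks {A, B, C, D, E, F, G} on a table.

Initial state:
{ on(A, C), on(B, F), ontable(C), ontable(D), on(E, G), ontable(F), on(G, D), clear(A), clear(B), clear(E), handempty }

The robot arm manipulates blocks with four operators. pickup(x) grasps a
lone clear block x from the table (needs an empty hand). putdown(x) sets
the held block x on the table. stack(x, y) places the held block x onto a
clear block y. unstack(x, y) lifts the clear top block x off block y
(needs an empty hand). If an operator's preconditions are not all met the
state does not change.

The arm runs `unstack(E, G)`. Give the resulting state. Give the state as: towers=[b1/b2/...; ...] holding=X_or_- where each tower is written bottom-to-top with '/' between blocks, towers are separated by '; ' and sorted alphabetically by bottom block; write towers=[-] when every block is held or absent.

towers=[C/A; D/G; F/B] holding=E

before: towers=[C/A; D/G/E; F/B] holding=-
pre[unstack(E, G)]: on(E,G) ✓, clear(E) ✓, handempty ✓
all met → apply unstack(E, G)
after:  towers=[C/A; D/G; F/B] holding=E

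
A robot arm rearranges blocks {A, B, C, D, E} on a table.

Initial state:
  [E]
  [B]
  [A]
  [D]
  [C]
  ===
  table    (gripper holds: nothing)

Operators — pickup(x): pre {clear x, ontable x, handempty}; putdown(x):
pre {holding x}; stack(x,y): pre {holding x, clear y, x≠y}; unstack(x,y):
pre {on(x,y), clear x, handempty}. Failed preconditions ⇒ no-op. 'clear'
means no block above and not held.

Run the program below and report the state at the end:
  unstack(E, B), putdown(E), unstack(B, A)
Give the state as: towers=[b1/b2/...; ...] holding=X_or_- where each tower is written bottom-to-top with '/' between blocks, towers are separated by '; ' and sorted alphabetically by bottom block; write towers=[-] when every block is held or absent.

step 1 (unstack(E, B)): towers=[C/D/A/B] holding=E
step 2 (putdown(E)): towers=[C/D/A/B; E] holding=-
step 3 (unstack(B, A)): towers=[C/D/A; E] holding=B

towers=[C/D/A; E] holding=B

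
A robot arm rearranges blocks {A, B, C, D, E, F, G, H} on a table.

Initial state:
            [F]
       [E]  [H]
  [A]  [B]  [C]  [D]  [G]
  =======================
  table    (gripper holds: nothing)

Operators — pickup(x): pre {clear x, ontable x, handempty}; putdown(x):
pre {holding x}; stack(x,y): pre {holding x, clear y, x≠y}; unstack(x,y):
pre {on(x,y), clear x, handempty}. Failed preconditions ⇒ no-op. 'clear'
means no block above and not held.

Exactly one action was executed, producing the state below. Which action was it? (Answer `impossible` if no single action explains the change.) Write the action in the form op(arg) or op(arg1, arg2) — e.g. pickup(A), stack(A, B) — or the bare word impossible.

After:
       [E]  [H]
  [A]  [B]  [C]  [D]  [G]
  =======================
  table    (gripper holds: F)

unstack(F, H)

target: towers=[A; B/E; C/H; D; G] holding=F
         pickup(G) → towers=[A; B/E; C/H/F; D] holding=G
         pickup(A) → towers=[B/E; C/H/F; D; G] holding=A
     unstack(E, B) → towers=[A; B; C/H/F; D; G] holding=E
     unstack(F, H) → towers=[A; B/E; C/H; D; G] holding=F  ← match
         pickup(D) → towers=[A; B/E; C/H/F; G] holding=D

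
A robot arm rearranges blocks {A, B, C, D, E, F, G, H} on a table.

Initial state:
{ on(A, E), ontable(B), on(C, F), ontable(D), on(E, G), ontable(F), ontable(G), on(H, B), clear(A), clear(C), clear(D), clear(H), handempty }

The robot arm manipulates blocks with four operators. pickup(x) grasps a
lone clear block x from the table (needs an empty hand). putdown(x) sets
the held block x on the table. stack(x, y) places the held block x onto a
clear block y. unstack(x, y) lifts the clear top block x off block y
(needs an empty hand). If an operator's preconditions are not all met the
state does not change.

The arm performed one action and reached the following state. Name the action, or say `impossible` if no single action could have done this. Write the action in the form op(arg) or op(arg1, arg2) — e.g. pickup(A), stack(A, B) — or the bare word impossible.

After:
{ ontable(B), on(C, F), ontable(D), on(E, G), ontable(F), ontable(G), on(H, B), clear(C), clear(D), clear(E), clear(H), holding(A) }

target: towers=[B/H; D; F/C; G/E] holding=A
     unstack(A, E) → towers=[B/H; D; F/C; G/E] holding=A  ← match
     unstack(H, B) → towers=[B; D; F/C; G/E/A] holding=H
         pickup(D) → towers=[B/H; F/C; G/E/A] holding=D
     unstack(C, F) → towers=[B/H; D; F; G/E/A] holding=C

unstack(A, E)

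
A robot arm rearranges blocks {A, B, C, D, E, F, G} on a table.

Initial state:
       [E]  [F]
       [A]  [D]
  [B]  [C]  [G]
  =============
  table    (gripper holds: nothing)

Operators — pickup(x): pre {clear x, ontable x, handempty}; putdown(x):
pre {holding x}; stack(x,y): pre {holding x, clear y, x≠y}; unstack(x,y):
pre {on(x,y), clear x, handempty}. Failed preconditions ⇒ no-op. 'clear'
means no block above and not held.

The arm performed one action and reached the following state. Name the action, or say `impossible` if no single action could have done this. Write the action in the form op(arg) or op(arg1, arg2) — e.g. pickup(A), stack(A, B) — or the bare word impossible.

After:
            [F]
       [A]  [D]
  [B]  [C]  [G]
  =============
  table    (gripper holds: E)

target: towers=[B; C/A; G/D/F] holding=E
         pickup(B) → towers=[C/A/E; G/D/F] holding=B
     unstack(F, D) → towers=[B; C/A/E; G/D] holding=F
     unstack(E, A) → towers=[B; C/A; G/D/F] holding=E  ← match

unstack(E, A)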